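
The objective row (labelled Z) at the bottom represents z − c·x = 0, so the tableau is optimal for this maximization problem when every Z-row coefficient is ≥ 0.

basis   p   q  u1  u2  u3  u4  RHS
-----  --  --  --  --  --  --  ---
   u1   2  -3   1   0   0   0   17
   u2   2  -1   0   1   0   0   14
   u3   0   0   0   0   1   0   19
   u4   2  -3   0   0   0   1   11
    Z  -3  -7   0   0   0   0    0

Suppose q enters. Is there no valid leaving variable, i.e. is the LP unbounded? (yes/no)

Every constraint-row entry in column q is ≤ 0, so increasing q is unbounded.

yes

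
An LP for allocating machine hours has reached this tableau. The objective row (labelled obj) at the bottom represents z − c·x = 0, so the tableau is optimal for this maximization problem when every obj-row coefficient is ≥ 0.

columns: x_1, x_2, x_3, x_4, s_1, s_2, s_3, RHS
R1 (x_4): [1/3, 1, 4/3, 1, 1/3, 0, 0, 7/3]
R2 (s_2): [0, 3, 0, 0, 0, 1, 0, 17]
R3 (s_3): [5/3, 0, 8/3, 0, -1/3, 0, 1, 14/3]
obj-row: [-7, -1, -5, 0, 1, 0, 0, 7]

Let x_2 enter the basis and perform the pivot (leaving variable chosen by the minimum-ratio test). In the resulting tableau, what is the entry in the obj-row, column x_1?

-20/3

Ratio test on column x_2 — row 1: (7/3)/1 = 7/3; row 2: 17/3 = 17/3; row 3: entry 0 ≤ 0. Minimum is 7/3 at row 1 (x_4 leaves); pivot element 1.
Divide row 1 by 1; eliminate column x_2 from the other rows.
obj-row update in column x_1: -7 − (-1)·(1/3) = -20/3.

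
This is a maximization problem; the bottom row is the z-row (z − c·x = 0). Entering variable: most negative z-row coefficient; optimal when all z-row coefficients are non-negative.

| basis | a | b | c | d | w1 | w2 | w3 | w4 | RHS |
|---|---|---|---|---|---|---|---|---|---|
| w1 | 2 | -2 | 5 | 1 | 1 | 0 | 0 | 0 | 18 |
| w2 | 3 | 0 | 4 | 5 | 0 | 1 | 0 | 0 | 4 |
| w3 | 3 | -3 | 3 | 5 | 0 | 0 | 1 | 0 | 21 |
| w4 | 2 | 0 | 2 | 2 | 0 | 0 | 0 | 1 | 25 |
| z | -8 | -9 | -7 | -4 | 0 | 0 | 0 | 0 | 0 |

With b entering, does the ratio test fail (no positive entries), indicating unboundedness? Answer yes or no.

yes

Every constraint-row entry in column b is ≤ 0, so increasing b is unbounded.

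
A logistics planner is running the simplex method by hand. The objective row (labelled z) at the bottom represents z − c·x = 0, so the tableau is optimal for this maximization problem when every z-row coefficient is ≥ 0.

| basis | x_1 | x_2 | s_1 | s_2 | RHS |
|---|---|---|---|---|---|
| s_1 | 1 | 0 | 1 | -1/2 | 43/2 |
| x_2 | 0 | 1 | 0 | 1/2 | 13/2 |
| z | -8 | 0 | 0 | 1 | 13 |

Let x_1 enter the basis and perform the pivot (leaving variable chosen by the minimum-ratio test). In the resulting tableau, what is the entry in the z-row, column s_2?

-3

Ratio test on column x_1 — row 1: (43/2)/1 = 43/2; row 2: entry 0 ≤ 0. Minimum is 43/2 at row 1 (s_1 leaves); pivot element 1.
Divide row 1 by 1; eliminate column x_1 from the other rows.
z-row update in column s_2: 1 − (-8)·(-1/2) = -3.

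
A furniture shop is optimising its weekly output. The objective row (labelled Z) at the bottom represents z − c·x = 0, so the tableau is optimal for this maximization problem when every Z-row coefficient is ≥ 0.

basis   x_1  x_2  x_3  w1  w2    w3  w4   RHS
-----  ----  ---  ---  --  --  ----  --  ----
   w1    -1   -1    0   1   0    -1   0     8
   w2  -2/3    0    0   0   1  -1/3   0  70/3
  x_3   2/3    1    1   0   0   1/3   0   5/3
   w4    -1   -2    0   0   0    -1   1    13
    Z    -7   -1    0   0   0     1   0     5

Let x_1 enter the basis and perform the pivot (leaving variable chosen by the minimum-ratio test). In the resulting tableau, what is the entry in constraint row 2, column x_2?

1

Ratio test on column x_1 — row 1: entry -1 ≤ 0; row 2: entry -2/3 ≤ 0; row 3: (5/3)/(2/3) = 5/2; row 4: entry -1 ≤ 0. Minimum is 5/2 at row 3 (x_3 leaves); pivot element 2/3.
Divide row 3 by 2/3; eliminate column x_1 from the other rows.
Row 2 update in column x_2: 0 − (-2/3)·(3/2) = 1.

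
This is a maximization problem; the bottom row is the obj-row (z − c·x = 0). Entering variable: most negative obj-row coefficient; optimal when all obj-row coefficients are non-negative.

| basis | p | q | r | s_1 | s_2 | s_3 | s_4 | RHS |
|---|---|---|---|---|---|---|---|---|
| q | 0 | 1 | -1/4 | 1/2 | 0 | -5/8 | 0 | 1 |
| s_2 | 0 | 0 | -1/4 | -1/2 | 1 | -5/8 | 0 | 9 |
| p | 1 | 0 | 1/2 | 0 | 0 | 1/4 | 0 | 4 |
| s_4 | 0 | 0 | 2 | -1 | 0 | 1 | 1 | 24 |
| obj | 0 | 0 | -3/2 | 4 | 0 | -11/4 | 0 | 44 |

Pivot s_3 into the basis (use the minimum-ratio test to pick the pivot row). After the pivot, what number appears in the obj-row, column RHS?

88

Ratio test on column s_3 — row 1: entry -5/8 ≤ 0; row 2: entry -5/8 ≤ 0; row 3: 4/(1/4) = 16; row 4: 24/1 = 24. Minimum is 16 at row 3 (p leaves); pivot element 1/4.
Divide row 3 by 1/4; eliminate column s_3 from the other rows.
obj-row update in column RHS: 44 − (-11/4)·16 = 88.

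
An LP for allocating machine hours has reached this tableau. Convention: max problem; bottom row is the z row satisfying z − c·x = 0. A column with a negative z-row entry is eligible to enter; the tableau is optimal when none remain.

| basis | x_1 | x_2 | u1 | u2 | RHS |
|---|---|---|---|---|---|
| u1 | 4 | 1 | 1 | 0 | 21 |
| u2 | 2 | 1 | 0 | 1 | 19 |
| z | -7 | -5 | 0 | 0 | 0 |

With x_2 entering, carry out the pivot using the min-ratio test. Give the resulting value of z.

Ratio test on column x_2 — row 1: 21/1 = 21; row 2: 19/1 = 19. Minimum is 19 at row 2 (u2 leaves); pivot element 1.
Pivot on row 2; the z-row RHS becomes 0 − (-5)·19 = 95.

95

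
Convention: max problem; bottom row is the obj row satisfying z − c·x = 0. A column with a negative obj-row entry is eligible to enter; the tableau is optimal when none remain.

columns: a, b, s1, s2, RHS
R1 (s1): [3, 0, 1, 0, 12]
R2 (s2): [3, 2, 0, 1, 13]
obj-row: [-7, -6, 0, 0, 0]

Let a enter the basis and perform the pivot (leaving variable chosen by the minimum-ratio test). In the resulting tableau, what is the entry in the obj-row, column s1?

Ratio test on column a — row 1: 12/3 = 4; row 2: 13/3 = 13/3. Minimum is 4 at row 1 (s1 leaves); pivot element 3.
Divide row 1 by 3; eliminate column a from the other rows.
obj-row update in column s1: 0 − (-7)·(1/3) = 7/3.

7/3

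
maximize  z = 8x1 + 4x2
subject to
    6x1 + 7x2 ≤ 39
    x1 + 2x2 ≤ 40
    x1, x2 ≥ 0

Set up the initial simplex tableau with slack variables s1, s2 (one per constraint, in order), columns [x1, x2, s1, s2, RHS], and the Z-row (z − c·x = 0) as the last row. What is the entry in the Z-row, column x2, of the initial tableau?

The Z-row carries the negated objective coefficients: the x2 entry is -4.

-4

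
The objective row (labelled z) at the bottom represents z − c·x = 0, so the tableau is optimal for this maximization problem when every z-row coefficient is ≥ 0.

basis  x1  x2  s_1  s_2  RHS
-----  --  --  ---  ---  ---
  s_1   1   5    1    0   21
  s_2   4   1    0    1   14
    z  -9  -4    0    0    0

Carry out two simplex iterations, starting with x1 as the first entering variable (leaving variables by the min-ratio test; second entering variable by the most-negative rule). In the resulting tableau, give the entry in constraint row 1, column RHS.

Ratio test on column x1 — row 1: 21/1 = 21; row 2: 14/4 = 7/2. Minimum is 7/2 at row 2 (s_2 leaves); pivot element 4.
Divide row 2 by 4; eliminate column x1 from the other rows.
Second iteration: most negative z-row entry is -7/4 in column x2, so x2 enters.
Ratio test on column x2 — row 1: (35/2)/(19/4) = 70/19; row 2: (7/2)/(1/4) = 14. Minimum is 70/19 at row 1 (s_1 leaves); pivot element 19/4.
Divide row 1 by 19/4; eliminate column x2 from the other rows.
After both pivots, the entry at constraint row 1, column RHS is 70/19.

70/19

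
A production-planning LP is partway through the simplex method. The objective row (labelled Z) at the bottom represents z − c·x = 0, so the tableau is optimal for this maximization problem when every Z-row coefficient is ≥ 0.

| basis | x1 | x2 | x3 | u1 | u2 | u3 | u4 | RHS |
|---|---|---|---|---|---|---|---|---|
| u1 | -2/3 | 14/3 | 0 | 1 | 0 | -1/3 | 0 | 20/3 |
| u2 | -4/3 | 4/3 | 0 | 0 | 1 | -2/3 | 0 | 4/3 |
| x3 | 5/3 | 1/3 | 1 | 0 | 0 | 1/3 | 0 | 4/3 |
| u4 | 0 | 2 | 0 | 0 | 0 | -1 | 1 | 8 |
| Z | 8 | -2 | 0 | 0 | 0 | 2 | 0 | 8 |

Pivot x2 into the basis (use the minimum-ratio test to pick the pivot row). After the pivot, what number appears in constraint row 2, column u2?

3/4

Ratio test on column x2 — row 1: (20/3)/(14/3) = 10/7; row 2: (4/3)/(4/3) = 1; row 3: (4/3)/(1/3) = 4; row 4: 8/2 = 4. Minimum is 1 at row 2 (u2 leaves); pivot element 4/3.
Divide row 2 by 4/3; eliminate column x2 from the other rows.
In the new row 2, the u2 entry is the old entry divided by the pivot: 1/(4/3) = 3/4.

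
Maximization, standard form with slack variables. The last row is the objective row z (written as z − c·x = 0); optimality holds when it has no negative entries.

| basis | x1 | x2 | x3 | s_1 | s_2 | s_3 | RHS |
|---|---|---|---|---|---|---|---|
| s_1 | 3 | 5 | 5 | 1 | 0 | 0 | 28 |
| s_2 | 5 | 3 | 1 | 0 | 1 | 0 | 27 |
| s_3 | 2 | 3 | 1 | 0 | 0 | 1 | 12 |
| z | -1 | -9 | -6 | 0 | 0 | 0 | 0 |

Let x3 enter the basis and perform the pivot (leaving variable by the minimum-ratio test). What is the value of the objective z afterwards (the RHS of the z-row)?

168/5

Ratio test on column x3 — row 1: 28/5 = 28/5; row 2: 27/1 = 27; row 3: 12/1 = 12. Minimum is 28/5 at row 1 (s_1 leaves); pivot element 5.
Pivot on row 1; the z-row RHS becomes 0 − (-6)·(28/5) = 168/5.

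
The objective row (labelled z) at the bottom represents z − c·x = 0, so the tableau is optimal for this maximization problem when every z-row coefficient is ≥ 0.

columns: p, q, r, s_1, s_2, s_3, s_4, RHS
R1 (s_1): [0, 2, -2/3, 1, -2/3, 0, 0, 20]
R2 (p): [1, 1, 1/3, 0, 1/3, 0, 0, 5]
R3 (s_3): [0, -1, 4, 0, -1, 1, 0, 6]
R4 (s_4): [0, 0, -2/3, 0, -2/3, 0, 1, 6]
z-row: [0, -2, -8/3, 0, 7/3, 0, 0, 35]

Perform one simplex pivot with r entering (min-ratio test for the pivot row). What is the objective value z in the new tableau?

Ratio test on column r — row 1: entry -2/3 ≤ 0; row 2: 5/(1/3) = 15; row 3: 6/4 = 3/2; row 4: entry -2/3 ≤ 0. Minimum is 3/2 at row 3 (s_3 leaves); pivot element 4.
Pivot on row 3; the z-row RHS becomes 35 − (-8/3)·(3/2) = 39.

39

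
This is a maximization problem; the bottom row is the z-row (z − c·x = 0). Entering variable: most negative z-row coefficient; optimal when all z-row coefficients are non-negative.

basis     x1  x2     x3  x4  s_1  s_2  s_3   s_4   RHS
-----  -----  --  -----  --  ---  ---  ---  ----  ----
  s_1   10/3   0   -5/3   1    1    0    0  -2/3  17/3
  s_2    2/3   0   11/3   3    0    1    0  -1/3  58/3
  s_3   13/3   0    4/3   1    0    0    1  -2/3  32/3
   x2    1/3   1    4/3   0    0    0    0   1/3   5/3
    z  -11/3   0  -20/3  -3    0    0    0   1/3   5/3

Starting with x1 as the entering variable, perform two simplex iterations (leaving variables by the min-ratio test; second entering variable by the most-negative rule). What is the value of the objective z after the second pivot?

Ratio test on column x1 — row 1: (17/3)/(10/3) = 17/10; row 2: (58/3)/(2/3) = 29; row 3: (32/3)/(13/3) = 32/13; row 4: (5/3)/(1/3) = 5. Minimum is 17/10 at row 1 (s_1 leaves); pivot element 10/3.
Pivot on row 1; the z-row RHS becomes 5/3 − (-11/3)·(17/10) = 79/10.
Next entering variable (most negative z-row entry -17/2): x3.
Ratio test on column x3 — row 1: entry -1/2 ≤ 0; row 2: (91/5)/4 = 91/20; row 3: (33/10)/(7/2) = 33/35; row 4: (11/10)/(3/2) = 11/15. Minimum is 11/15 at row 4 (x2 leaves); pivot element 3/2.
After the second pivot the z-row RHS is 79/10 − (-17/2)·(11/15) = 212/15.

212/15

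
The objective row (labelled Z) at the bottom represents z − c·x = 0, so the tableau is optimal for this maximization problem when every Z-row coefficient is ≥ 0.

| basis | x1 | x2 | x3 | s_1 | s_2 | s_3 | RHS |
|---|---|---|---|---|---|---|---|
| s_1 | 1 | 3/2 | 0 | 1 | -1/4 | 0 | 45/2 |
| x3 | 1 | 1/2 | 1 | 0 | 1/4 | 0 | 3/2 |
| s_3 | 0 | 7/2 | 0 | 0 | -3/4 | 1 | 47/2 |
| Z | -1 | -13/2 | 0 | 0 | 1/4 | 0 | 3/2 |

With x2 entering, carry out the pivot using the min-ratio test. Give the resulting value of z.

21

Ratio test on column x2 — row 1: (45/2)/(3/2) = 15; row 2: (3/2)/(1/2) = 3; row 3: (47/2)/(7/2) = 47/7. Minimum is 3 at row 2 (x3 leaves); pivot element 1/2.
Pivot on row 2; the Z-row RHS becomes 3/2 − (-13/2)·3 = 21.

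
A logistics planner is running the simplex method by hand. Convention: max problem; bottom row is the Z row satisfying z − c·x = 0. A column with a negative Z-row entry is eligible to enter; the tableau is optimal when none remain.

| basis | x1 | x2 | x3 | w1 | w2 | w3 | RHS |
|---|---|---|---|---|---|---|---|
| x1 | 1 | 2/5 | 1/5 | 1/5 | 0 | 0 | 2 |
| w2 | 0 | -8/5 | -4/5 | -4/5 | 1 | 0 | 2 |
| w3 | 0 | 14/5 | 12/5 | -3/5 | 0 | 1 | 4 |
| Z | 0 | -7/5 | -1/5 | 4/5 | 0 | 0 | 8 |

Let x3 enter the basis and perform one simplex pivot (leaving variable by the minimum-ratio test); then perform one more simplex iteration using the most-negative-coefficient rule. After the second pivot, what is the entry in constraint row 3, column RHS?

Ratio test on column x3 — row 1: 2/(1/5) = 10; row 2: entry -4/5 ≤ 0; row 3: 4/(12/5) = 5/3. Minimum is 5/3 at row 3 (w3 leaves); pivot element 12/5.
Divide row 3 by 12/5; eliminate column x3 from the other rows.
Second iteration: most negative Z-row entry is -7/6 in column x2, so x2 enters.
Ratio test on column x2 — row 1: (5/3)/(1/6) = 10; row 2: entry -2/3 ≤ 0; row 3: (5/3)/(7/6) = 10/7. Minimum is 10/7 at row 3 (x3 leaves); pivot element 7/6.
Divide row 3 by 7/6; eliminate column x2 from the other rows.
After both pivots, the entry at constraint row 3, column RHS is 10/7.

10/7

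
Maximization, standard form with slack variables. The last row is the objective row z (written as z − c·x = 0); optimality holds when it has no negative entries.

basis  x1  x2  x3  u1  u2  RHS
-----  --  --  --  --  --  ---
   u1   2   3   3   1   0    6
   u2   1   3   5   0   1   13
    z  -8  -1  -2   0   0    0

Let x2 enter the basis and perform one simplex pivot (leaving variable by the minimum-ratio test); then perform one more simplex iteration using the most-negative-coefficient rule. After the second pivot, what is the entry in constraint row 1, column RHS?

3

Ratio test on column x2 — row 1: 6/3 = 2; row 2: 13/3 = 13/3. Minimum is 2 at row 1 (u1 leaves); pivot element 3.
Divide row 1 by 3; eliminate column x2 from the other rows.
Second iteration: most negative z-row entry is -22/3 in column x1, so x1 enters.
Ratio test on column x1 — row 1: 2/(2/3) = 3; row 2: entry -1 ≤ 0. Minimum is 3 at row 1 (x2 leaves); pivot element 2/3.
Divide row 1 by 2/3; eliminate column x1 from the other rows.
After both pivots, the entry at constraint row 1, column RHS is 3.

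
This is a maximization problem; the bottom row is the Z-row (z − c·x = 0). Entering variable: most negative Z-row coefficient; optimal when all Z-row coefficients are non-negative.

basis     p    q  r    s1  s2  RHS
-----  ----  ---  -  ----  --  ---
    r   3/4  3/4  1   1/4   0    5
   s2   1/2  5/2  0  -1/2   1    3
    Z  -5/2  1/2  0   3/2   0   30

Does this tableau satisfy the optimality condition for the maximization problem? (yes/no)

no

The Z-row has a negative entry -5/2 in column p, so it is not optimal.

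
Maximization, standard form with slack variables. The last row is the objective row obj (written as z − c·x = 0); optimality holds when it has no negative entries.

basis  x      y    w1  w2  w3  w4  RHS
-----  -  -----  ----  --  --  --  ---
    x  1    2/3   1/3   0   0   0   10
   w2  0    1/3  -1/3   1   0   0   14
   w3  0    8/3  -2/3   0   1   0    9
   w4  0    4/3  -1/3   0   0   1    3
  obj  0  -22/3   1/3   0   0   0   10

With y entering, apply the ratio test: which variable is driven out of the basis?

Column y entries and ratios — x: 10/(2/3) = 15; w2: 14/(1/3) = 42; w3: 9/(8/3) = 27/8; w4: 3/(4/3) = 9/4.
Smallest ratio is 9/4 in the row of w4, so w4 leaves.

w4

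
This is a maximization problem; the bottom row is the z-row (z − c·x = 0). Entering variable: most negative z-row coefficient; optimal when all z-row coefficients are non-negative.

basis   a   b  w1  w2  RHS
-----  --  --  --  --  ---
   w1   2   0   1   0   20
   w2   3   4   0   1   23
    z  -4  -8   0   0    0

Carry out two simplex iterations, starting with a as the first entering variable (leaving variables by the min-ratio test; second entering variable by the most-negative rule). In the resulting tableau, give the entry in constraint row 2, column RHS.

Ratio test on column a — row 1: 20/2 = 10; row 2: 23/3 = 23/3. Minimum is 23/3 at row 2 (w2 leaves); pivot element 3.
Divide row 2 by 3; eliminate column a from the other rows.
Second iteration: most negative z-row entry is -8/3 in column b, so b enters.
Ratio test on column b — row 1: entry -8/3 ≤ 0; row 2: (23/3)/(4/3) = 23/4. Minimum is 23/4 at row 2 (a leaves); pivot element 4/3.
Divide row 2 by 4/3; eliminate column b from the other rows.
After both pivots, the entry at constraint row 2, column RHS is 23/4.

23/4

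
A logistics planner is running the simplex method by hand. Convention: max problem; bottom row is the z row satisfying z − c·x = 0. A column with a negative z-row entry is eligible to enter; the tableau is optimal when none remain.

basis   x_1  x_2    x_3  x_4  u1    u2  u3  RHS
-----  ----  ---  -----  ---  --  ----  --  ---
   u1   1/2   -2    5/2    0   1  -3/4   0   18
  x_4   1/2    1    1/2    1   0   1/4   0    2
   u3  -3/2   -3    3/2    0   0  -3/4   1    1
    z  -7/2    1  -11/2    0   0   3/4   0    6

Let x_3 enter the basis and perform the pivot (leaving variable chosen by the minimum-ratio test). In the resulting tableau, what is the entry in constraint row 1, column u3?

Ratio test on column x_3 — row 1: 18/(5/2) = 36/5; row 2: 2/(1/2) = 4; row 3: 1/(3/2) = 2/3. Minimum is 2/3 at row 3 (u3 leaves); pivot element 3/2.
Divide row 3 by 3/2; eliminate column x_3 from the other rows.
Row 1 update in column u3: 0 − (5/2)·(2/3) = -5/3.

-5/3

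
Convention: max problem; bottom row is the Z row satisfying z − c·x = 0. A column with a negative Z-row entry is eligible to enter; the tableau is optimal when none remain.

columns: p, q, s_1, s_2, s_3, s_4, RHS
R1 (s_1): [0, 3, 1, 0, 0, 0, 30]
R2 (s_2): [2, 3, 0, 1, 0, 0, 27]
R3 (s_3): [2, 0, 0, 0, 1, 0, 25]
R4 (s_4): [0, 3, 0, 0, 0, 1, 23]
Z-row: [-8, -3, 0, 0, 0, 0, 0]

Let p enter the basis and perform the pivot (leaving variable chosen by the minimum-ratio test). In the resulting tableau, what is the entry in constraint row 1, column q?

3

Ratio test on column p — row 1: entry 0 ≤ 0; row 2: 27/2 = 27/2; row 3: 25/2 = 25/2; row 4: entry 0 ≤ 0. Minimum is 25/2 at row 3 (s_3 leaves); pivot element 2.
Divide row 3 by 2; eliminate column p from the other rows.
Row 1 update in column q: 3 − 0·0 = 3.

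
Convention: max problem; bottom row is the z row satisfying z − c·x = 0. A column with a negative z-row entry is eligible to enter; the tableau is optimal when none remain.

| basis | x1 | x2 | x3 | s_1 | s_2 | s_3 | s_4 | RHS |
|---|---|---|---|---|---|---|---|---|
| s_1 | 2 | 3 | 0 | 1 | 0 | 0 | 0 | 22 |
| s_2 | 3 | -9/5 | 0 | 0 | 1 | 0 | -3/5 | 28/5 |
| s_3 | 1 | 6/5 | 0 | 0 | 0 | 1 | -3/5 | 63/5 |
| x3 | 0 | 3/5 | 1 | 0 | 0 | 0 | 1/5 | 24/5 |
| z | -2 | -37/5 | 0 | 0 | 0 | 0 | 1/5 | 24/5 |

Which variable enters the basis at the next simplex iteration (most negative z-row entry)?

Negative z-row entries: x1: -2, x2: -37/5.
The most negative is -37/5 in column x2, so x2 enters.

x2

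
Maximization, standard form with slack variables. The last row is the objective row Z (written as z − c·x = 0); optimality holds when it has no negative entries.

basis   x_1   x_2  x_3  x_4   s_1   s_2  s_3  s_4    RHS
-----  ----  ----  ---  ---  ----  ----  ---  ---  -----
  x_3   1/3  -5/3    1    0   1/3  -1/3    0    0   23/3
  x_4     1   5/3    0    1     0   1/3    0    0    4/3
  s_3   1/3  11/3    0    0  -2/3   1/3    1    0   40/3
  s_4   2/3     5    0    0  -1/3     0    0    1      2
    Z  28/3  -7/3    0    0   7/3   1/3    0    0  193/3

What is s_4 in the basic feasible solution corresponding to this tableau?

s_4 is basic (row 4); its value is the RHS of that row, 2.

2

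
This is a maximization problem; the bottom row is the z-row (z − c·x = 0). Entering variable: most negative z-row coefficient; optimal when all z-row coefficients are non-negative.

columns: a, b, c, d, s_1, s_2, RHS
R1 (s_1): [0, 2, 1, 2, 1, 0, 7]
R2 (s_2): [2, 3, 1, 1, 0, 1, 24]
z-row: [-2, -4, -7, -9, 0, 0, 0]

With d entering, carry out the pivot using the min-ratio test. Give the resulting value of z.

Ratio test on column d — row 1: 7/2 = 7/2; row 2: 24/1 = 24. Minimum is 7/2 at row 1 (s_1 leaves); pivot element 2.
Pivot on row 1; the z-row RHS becomes 0 − (-9)·(7/2) = 63/2.

63/2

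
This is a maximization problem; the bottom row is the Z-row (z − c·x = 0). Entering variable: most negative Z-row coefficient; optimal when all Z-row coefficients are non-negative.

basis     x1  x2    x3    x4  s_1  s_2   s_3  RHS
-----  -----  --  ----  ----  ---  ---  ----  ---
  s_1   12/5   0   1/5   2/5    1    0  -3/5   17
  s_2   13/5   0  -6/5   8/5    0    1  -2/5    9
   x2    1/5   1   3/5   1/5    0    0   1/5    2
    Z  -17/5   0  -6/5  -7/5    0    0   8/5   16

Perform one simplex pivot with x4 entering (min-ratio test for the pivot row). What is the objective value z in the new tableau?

191/8

Ratio test on column x4 — row 1: 17/(2/5) = 85/2; row 2: 9/(8/5) = 45/8; row 3: 2/(1/5) = 10. Minimum is 45/8 at row 2 (s_2 leaves); pivot element 8/5.
Pivot on row 2; the Z-row RHS becomes 16 − (-7/5)·(45/8) = 191/8.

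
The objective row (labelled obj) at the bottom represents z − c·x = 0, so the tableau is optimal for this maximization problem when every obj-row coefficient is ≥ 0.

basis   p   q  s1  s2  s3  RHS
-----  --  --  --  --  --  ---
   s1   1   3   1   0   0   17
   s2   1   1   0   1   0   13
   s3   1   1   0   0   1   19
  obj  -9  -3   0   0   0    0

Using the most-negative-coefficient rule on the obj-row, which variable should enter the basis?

p

Negative obj-row entries: p: -9, q: -3.
The most negative is -9 in column p, so p enters.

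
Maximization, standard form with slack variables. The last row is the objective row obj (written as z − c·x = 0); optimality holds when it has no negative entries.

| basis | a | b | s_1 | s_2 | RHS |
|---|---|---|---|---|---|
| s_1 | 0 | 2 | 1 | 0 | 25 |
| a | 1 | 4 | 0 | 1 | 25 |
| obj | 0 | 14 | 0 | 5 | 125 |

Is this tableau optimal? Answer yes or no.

yes

Every obj-row coefficient is ≥ 0, so the tableau is optimal.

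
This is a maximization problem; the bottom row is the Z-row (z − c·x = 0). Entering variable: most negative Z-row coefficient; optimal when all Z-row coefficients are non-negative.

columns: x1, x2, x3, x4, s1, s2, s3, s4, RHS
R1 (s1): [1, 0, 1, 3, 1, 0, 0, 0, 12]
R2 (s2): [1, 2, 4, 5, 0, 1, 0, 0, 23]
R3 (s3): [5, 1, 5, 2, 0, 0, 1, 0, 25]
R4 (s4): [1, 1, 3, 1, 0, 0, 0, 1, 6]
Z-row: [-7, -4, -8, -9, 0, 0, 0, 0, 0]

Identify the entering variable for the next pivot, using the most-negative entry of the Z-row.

Negative Z-row entries: x1: -7, x2: -4, x3: -8, x4: -9.
The most negative is -9 in column x4, so x4 enters.

x4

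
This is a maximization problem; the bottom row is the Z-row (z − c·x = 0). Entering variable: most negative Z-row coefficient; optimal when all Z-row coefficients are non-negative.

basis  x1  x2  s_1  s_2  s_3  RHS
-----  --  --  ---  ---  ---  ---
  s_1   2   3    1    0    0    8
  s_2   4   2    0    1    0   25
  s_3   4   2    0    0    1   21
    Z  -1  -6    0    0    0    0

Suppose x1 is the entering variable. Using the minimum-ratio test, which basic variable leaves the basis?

s_1

Column x1 entries and ratios — s_1: 8/2 = 4; s_2: 25/4 = 25/4; s_3: 21/4 = 21/4.
Smallest ratio is 4 in the row of s_1, so s_1 leaves.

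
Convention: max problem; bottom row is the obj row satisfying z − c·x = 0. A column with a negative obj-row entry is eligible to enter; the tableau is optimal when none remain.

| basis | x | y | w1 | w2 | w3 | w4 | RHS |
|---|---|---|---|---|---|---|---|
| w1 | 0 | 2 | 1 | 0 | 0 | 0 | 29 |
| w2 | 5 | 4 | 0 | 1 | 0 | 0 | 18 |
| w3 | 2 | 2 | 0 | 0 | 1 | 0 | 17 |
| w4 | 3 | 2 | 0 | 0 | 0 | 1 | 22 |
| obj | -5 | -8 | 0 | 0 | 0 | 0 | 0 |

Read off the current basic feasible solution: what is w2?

w2 is basic (row 2); its value is the RHS of that row, 18.

18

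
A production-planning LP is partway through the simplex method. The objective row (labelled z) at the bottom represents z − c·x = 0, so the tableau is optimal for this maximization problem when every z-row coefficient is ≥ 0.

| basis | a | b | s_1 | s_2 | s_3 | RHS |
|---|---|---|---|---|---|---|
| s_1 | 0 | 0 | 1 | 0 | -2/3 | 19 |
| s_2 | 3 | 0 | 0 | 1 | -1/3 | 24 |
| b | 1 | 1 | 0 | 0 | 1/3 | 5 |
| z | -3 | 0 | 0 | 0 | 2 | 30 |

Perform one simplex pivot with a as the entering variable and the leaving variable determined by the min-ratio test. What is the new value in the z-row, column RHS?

Ratio test on column a — row 1: entry 0 ≤ 0; row 2: 24/3 = 8; row 3: 5/1 = 5. Minimum is 5 at row 3 (b leaves); pivot element 1.
Divide row 3 by 1; eliminate column a from the other rows.
z-row update in column RHS: 30 − (-3)·5 = 45.

45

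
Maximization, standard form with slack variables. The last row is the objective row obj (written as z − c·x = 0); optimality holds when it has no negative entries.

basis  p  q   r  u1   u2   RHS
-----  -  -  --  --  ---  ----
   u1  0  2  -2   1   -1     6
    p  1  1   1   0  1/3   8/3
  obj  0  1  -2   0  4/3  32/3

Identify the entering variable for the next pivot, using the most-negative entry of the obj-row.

r

Negative obj-row entries: r: -2.
The most negative is -2 in column r, so r enters.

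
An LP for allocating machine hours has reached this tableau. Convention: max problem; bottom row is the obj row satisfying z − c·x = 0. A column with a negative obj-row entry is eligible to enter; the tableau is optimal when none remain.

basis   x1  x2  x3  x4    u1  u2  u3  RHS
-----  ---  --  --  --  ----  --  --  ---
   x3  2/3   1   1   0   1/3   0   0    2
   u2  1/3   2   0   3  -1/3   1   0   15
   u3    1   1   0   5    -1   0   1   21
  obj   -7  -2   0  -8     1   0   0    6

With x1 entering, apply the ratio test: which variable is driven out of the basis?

x3

Column x1 entries and ratios — x3: 2/(2/3) = 3; u2: 15/(1/3) = 45; u3: 21/1 = 21.
Smallest ratio is 3 in the row of x3, so x3 leaves.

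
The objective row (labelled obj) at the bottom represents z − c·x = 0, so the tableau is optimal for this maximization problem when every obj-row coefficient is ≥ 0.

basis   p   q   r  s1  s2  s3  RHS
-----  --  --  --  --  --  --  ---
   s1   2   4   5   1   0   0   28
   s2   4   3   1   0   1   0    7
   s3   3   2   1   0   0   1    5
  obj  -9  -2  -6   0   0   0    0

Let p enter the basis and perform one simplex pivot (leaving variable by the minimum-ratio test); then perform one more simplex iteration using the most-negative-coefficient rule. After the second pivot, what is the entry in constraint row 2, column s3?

-1

Ratio test on column p — row 1: 28/2 = 14; row 2: 7/4 = 7/4; row 3: 5/3 = 5/3. Minimum is 5/3 at row 3 (s3 leaves); pivot element 3.
Divide row 3 by 3; eliminate column p from the other rows.
Second iteration: most negative obj-row entry is -3 in column r, so r enters.
Ratio test on column r — row 1: (74/3)/(13/3) = 74/13; row 2: entry -1/3 ≤ 0; row 3: (5/3)/(1/3) = 5. Minimum is 5 at row 3 (p leaves); pivot element 1/3.
Divide row 3 by 1/3; eliminate column r from the other rows.
After both pivots, the entry at constraint row 2, column s3 is -1.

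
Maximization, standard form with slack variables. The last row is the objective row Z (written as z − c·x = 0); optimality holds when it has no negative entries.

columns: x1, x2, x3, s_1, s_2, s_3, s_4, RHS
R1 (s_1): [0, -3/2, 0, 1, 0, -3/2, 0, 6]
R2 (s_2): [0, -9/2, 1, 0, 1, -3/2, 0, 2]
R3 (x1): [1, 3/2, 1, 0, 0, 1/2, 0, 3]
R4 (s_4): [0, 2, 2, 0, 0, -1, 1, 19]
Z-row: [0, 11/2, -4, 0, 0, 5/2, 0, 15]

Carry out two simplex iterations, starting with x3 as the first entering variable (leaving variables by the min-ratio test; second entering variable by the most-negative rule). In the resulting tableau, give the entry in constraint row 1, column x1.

Ratio test on column x3 — row 1: entry 0 ≤ 0; row 2: 2/1 = 2; row 3: 3/1 = 3; row 4: 19/2 = 19/2. Minimum is 2 at row 2 (s_2 leaves); pivot element 1.
Divide row 2 by 1; eliminate column x3 from the other rows.
Second iteration: most negative Z-row entry is -25/2 in column x2, so x2 enters.
Ratio test on column x2 — row 1: entry -3/2 ≤ 0; row 2: entry -9/2 ≤ 0; row 3: 1/6 = 1/6; row 4: 15/11 = 15/11. Minimum is 1/6 at row 3 (x1 leaves); pivot element 6.
Divide row 3 by 6; eliminate column x2 from the other rows.
After both pivots, the entry at constraint row 1, column x1 is 1/4.

1/4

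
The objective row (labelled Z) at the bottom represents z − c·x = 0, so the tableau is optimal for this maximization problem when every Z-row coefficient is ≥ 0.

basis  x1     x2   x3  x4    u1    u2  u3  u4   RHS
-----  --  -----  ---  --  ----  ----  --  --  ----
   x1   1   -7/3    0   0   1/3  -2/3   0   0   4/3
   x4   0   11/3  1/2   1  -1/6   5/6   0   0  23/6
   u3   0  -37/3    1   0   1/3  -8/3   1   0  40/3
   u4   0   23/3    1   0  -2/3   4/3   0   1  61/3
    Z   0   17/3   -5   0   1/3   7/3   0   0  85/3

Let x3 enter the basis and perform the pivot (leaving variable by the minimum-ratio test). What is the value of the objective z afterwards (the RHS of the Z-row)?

200/3

Ratio test on column x3 — row 1: entry 0 ≤ 0; row 2: (23/6)/(1/2) = 23/3; row 3: (40/3)/1 = 40/3; row 4: (61/3)/1 = 61/3. Minimum is 23/3 at row 2 (x4 leaves); pivot element 1/2.
Pivot on row 2; the Z-row RHS becomes 85/3 − (-5)·(23/3) = 200/3.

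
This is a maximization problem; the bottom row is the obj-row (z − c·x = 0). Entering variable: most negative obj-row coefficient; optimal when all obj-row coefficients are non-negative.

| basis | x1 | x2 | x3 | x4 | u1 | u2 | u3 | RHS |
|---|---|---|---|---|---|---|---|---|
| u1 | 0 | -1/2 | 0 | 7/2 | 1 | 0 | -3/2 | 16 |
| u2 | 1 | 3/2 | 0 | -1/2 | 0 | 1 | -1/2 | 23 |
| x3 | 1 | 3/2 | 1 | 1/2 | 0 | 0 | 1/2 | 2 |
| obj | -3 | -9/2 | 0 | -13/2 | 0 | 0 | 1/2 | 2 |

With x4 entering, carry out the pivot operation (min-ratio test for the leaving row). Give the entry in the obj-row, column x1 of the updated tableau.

10

Ratio test on column x4 — row 1: 16/(7/2) = 32/7; row 2: entry -1/2 ≤ 0; row 3: 2/(1/2) = 4. Minimum is 4 at row 3 (x3 leaves); pivot element 1/2.
Divide row 3 by 1/2; eliminate column x4 from the other rows.
obj-row update in column x1: -3 − (-13/2)·2 = 10.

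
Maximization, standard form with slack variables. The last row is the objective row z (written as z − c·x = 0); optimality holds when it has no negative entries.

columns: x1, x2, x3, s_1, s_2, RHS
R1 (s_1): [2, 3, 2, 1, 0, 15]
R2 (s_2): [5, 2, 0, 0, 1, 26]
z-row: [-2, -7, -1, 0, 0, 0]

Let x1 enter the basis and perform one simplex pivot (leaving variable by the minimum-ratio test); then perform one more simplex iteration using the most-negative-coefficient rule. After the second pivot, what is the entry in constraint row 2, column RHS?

48/11

Ratio test on column x1 — row 1: 15/2 = 15/2; row 2: 26/5 = 26/5. Minimum is 26/5 at row 2 (s_2 leaves); pivot element 5.
Divide row 2 by 5; eliminate column x1 from the other rows.
Second iteration: most negative z-row entry is -31/5 in column x2, so x2 enters.
Ratio test on column x2 — row 1: (23/5)/(11/5) = 23/11; row 2: (26/5)/(2/5) = 13. Minimum is 23/11 at row 1 (s_1 leaves); pivot element 11/5.
Divide row 1 by 11/5; eliminate column x2 from the other rows.
After both pivots, the entry at constraint row 2, column RHS is 48/11.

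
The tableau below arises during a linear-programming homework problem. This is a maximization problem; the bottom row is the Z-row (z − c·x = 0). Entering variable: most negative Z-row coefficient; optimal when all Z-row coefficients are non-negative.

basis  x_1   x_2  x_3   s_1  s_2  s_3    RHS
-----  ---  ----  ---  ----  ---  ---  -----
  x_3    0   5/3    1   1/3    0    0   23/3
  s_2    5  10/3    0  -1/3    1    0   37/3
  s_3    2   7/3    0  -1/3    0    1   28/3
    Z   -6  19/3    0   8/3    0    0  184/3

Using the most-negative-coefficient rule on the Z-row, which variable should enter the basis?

x_1

Negative Z-row entries: x_1: -6.
The most negative is -6 in column x_1, so x_1 enters.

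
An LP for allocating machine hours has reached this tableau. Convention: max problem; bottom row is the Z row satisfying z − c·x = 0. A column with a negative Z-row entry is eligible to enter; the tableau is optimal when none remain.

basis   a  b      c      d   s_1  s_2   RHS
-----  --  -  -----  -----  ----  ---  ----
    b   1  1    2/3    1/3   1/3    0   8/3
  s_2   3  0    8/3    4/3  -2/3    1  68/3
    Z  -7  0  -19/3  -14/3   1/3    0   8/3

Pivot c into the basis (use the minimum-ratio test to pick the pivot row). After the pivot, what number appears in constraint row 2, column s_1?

Ratio test on column c — row 1: (8/3)/(2/3) = 4; row 2: (68/3)/(8/3) = 17/2. Minimum is 4 at row 1 (b leaves); pivot element 2/3.
Divide row 1 by 2/3; eliminate column c from the other rows.
Row 2 update in column s_1: -2/3 − (8/3)·(1/2) = -2.

-2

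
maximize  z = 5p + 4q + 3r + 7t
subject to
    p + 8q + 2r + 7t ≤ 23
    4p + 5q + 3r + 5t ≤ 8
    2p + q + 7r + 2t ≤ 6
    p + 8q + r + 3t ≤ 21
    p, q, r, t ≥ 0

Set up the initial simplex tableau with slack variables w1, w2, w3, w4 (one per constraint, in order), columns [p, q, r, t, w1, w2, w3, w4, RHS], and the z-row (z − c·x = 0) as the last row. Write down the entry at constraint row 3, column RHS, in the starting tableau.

6

The RHS of constraint 3 is b_3 = 6.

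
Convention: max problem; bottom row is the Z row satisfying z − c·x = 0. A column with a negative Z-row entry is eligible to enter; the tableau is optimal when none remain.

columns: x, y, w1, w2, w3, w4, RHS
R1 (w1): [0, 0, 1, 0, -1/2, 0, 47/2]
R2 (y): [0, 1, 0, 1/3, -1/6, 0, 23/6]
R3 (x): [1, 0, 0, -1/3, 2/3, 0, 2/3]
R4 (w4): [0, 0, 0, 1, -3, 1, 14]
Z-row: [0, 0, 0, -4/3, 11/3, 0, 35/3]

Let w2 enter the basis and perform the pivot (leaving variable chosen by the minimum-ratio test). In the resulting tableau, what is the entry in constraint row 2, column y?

3

Ratio test on column w2 — row 1: entry 0 ≤ 0; row 2: (23/6)/(1/3) = 23/2; row 3: entry -1/3 ≤ 0; row 4: 14/1 = 14. Minimum is 23/2 at row 2 (y leaves); pivot element 1/3.
Divide row 2 by 1/3; eliminate column w2 from the other rows.
In the new row 2, the y entry is the old entry divided by the pivot: 1/(1/3) = 3.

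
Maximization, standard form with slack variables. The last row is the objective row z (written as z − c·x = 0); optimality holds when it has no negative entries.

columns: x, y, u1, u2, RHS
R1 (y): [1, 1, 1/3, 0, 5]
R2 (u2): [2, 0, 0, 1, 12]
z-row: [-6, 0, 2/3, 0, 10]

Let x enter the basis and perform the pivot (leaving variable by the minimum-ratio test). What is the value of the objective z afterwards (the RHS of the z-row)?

Ratio test on column x — row 1: 5/1 = 5; row 2: 12/2 = 6. Minimum is 5 at row 1 (y leaves); pivot element 1.
Pivot on row 1; the z-row RHS becomes 10 − (-6)·5 = 40.

40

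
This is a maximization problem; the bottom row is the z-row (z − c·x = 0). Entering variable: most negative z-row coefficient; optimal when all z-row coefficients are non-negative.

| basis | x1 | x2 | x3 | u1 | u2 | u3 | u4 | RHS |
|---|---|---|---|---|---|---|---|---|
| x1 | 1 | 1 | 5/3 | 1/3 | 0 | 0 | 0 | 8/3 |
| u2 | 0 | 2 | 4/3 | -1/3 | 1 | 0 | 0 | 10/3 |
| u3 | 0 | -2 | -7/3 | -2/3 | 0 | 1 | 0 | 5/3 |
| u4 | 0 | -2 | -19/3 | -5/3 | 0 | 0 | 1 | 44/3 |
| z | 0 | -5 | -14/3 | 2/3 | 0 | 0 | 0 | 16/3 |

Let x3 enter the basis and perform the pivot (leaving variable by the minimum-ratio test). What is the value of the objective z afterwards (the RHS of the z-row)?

64/5

Ratio test on column x3 — row 1: (8/3)/(5/3) = 8/5; row 2: (10/3)/(4/3) = 5/2; row 3: entry -7/3 ≤ 0; row 4: entry -19/3 ≤ 0. Minimum is 8/5 at row 1 (x1 leaves); pivot element 5/3.
Pivot on row 1; the z-row RHS becomes 16/3 − (-14/3)·(8/5) = 64/5.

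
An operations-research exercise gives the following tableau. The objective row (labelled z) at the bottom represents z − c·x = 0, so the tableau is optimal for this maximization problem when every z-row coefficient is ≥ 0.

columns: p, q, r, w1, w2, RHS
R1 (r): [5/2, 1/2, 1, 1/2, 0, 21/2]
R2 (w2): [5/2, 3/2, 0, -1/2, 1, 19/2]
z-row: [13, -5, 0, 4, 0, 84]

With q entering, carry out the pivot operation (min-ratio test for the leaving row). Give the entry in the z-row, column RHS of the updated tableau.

347/3

Ratio test on column q — row 1: (21/2)/(1/2) = 21; row 2: (19/2)/(3/2) = 19/3. Minimum is 19/3 at row 2 (w2 leaves); pivot element 3/2.
Divide row 2 by 3/2; eliminate column q from the other rows.
z-row update in column RHS: 84 − (-5)·(19/3) = 347/3.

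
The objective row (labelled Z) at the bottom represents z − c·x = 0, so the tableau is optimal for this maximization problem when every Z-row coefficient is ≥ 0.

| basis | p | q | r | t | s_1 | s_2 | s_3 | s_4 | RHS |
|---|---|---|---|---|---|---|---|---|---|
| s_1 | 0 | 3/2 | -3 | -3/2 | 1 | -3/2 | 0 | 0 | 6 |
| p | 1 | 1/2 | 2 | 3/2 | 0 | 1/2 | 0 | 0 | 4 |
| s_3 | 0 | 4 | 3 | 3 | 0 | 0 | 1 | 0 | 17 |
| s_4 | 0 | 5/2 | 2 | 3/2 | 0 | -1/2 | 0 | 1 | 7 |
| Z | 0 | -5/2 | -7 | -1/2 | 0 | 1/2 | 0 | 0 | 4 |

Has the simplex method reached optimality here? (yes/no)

The Z-row has a negative entry -7 in column r, so it is not optimal.

no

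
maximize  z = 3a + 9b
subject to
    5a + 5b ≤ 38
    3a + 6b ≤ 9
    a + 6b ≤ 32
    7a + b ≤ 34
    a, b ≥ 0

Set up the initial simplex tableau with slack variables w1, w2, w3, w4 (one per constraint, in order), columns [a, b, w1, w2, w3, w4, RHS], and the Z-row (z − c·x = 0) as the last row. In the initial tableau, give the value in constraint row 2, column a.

Constraint 2 has coefficient 3 on a.

3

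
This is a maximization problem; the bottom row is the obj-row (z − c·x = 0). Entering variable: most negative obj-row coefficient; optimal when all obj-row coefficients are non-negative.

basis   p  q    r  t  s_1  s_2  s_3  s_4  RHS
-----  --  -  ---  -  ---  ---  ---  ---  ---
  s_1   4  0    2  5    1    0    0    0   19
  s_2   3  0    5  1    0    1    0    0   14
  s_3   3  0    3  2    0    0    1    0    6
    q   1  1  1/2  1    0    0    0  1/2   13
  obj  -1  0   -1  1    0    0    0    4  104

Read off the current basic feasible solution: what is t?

t is not in the basis, so in the current basic feasible solution t = 0.

0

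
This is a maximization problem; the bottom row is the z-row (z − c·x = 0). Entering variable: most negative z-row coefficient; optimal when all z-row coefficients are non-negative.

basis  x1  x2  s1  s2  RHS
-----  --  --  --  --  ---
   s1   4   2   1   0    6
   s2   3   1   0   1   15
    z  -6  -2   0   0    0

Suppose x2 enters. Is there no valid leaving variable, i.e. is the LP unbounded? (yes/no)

no

Column x2 has positive entries in row(s) 1, 2, so the ratio test bounds it — not unbounded.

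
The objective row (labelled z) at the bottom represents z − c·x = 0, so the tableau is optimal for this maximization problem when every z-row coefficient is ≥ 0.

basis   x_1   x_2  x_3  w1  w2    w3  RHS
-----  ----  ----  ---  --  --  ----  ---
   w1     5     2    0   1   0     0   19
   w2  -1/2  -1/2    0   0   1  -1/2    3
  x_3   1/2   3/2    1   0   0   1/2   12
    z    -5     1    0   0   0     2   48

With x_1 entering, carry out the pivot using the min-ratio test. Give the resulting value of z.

Ratio test on column x_1 — row 1: 19/5 = 19/5; row 2: entry -1/2 ≤ 0; row 3: 12/(1/2) = 24. Minimum is 19/5 at row 1 (w1 leaves); pivot element 5.
Pivot on row 1; the z-row RHS becomes 48 − (-5)·(19/5) = 67.

67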